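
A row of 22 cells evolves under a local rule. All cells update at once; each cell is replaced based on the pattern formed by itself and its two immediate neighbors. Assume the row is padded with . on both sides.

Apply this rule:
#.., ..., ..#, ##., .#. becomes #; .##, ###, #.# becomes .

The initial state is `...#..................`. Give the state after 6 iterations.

######################
.....................#
######################  (repeats iteration 1; period 2)
iteration 6: .....................#

.....................#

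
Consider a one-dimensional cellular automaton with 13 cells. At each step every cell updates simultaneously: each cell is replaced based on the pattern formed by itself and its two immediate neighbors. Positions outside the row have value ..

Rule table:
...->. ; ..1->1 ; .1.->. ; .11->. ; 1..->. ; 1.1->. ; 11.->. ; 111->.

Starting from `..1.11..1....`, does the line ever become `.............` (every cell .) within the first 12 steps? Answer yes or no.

.1.....1.....
1.....1......
.....1.......
....1........
...1.........
..1..........
.1...........
1............
.............
all cells are . at step 9

yes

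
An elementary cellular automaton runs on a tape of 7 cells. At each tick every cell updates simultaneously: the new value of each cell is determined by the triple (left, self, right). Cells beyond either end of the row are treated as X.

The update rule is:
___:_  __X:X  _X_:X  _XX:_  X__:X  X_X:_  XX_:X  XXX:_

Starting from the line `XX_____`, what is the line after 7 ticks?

_XX___X
__XX_X_
XX_X_X_
_X_X_X_
_X_X_X_  (fixed point — unchanged through tick 7)

_X_X_X_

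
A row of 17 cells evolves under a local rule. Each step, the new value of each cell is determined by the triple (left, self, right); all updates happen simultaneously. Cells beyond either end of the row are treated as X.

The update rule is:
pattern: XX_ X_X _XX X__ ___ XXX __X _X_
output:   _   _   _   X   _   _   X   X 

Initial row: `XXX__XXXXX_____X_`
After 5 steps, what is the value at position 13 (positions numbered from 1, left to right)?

X

step 1: ___XX_____X___XX_
step 2: X_X__X___XXX_X___
step 3: __XXXXX_X____XX_X
step 4: XX______XX__X____
step 5: __X____X__XXXX__X
position 13 holds X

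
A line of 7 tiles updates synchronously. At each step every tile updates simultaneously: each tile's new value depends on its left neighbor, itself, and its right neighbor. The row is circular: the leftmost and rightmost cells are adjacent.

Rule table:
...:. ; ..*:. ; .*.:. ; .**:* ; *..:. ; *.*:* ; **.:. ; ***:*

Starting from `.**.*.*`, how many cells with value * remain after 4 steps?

4

**.*.*.
*.*.*.*
.*.*.**
*.*.**.
count of *: 4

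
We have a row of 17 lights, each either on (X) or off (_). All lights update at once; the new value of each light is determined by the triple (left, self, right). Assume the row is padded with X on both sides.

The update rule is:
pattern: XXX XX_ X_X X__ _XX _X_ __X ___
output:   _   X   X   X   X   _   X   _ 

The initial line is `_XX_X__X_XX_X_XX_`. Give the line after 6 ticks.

tick 1: XXXX_XX_XXXX_XXXX
tick 2: ___XXXXXX__XXX___
tick 3: X_XX____XXXX_XX_X
tick 4: XXXXX__XX__XXXXXX
tick 5: ____XXXXXXXX_____
tick 6: X__XX______XX___X

X__XX______XX___X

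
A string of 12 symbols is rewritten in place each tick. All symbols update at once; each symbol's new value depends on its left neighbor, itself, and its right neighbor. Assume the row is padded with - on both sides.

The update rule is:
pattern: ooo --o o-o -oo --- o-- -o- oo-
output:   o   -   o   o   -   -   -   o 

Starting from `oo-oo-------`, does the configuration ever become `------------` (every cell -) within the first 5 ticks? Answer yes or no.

no

tick 1: ooooo-------
tick 2: ooooo-------  (fixed point — unchanged through tick 5)
tick 5 is ooooo-------, still not uniform -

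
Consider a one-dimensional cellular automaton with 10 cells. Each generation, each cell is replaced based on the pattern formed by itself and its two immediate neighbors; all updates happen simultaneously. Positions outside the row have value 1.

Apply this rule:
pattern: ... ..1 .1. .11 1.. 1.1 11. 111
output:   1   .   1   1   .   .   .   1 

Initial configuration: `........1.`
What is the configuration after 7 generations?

.111111.1.
.11111..1.
.1111...1.
.111..1.1.
.11...1.1.
.1..1.1.1.
.1..1.1.1.

.1..1.1.1.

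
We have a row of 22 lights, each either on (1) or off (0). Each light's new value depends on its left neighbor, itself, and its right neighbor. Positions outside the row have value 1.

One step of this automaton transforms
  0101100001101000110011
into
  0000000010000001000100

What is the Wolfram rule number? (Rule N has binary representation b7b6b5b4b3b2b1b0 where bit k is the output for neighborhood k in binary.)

position 21: 111 → 0  (bit 7 = 0)
position 4: 110 → 0  (bit 6 = 0)
position 0: 101 → 0  (bit 5 = 0)
position 5: 100 → 0  (bit 4 = 0)
position 3: 011 → 0  (bit 3 = 0)
position 1: 010 → 0  (bit 2 = 0)
position 8: 001 → 1  (bit 1 = 1)
position 6: 000 → 0  (bit 0 = 0)
bits b7..b0 = 00000010 = 2

2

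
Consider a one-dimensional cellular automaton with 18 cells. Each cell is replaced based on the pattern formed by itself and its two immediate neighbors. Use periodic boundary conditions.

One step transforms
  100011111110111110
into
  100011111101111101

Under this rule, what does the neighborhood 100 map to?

0

At position 1 the neighborhood is 100; the next row has 0 there.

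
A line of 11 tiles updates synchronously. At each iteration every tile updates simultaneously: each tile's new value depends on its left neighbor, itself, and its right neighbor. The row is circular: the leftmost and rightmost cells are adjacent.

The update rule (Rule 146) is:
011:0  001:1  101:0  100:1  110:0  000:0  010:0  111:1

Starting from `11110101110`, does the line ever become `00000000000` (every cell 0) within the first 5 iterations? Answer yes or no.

01100000100
10010001010
01101010000
10000001000
01000010101
iteration 5 is 01000010101, still not uniform 0

no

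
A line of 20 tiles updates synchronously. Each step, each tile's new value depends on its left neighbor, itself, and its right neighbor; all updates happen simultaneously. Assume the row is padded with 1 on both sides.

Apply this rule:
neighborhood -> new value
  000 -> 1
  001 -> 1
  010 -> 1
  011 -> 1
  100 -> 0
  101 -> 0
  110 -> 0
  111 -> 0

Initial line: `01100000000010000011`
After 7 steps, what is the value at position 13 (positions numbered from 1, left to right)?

01001111111110111110
01011000000000100000
01010011111111101111
01010110000000001000
01010100111111111011
01010101100000000010
01010101001111111110
position 13 holds 1

1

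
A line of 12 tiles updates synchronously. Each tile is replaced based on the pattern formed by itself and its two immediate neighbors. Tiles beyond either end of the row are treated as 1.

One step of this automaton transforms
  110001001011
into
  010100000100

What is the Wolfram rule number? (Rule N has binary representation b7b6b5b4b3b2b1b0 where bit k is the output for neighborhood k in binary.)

97

position 0: 111 → 0  (bit 7 = 0)
position 1: 110 → 1  (bit 6 = 1)
position 9: 101 → 1  (bit 5 = 1)
position 2: 100 → 0  (bit 4 = 0)
position 10: 011 → 0  (bit 3 = 0)
position 5: 010 → 0  (bit 2 = 0)
position 4: 001 → 0  (bit 1 = 0)
position 3: 000 → 1  (bit 0 = 1)
bits b7..b0 = 01100001 = 97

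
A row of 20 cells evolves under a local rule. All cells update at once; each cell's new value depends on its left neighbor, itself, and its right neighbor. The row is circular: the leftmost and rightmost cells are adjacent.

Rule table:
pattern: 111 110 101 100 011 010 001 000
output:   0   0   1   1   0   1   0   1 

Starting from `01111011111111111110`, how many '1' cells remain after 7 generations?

00000100000000000001
11110111111111111101
00001000000000000010
11101111111111111011
00010000000000000100
11011111111111110111
00100000000000001000
count of 1: 2

2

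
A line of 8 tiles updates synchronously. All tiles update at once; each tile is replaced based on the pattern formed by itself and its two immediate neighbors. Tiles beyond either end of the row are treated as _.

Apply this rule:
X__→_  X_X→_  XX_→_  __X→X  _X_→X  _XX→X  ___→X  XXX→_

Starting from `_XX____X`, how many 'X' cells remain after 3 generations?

5

generation 1: XX__XXXX
generation 2: X__XX___
generation 3: X_XX__XX
count of X: 5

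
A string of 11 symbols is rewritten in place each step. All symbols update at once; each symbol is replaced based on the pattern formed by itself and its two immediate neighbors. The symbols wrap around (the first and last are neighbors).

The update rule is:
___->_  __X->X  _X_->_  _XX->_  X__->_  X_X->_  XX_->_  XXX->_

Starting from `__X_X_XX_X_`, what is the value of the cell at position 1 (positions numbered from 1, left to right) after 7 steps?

_X_________
X__________
__________X
_________X_
________X__
_______X___
______X____
position 1 holds _

_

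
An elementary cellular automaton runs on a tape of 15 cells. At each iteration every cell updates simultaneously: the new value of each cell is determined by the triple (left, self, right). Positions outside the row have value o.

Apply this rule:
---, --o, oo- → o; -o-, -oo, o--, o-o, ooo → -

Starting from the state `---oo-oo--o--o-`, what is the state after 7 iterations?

-o------o-o--o-

iteration 1: -oo-o--o-o--o--
iteration 2: --o---o----o--o
iteration 3: -o--oo--ooo--o-
iteration 4: ---o-o-o--o-o--
iteration 5: -oo------o----o
iteration 6: --o-ooooo--ooo-
iteration 7: -o------o-o--o-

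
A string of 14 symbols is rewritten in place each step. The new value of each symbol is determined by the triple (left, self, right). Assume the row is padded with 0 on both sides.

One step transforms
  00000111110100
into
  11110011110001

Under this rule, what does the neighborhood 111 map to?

1

At position 6 the neighborhood is 111; the next row has 1 there.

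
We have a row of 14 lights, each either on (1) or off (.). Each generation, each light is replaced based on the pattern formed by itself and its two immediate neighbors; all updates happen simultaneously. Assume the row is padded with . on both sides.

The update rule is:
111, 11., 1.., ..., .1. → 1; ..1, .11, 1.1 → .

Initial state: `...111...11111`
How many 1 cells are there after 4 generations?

8

11..1111..1111
.11..1111..111
..11..1111..11
1..11..1111..1
count of 1: 8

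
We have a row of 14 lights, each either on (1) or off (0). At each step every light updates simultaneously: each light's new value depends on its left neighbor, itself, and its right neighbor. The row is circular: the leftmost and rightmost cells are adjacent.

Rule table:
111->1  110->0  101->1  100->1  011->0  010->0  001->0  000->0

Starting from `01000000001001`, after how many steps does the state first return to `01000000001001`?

14

10100000000100
01010000000010
00101000000001
10010100000000
01001010000000
00100101000000
00010010100000
00001001010000
00000100101000
00000010010100
00000001001010
00000000100101
10000000010010
01000000001001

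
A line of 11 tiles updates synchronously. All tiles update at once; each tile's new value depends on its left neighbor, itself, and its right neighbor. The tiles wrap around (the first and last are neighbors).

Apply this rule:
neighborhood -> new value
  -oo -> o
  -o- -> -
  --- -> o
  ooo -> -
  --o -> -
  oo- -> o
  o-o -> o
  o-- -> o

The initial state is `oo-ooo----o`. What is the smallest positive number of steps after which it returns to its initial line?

-ooo-oooo-o
oo-ooo--oo-
oooo-oo-ooo
---oooooo--
oo-o----ooo
-oo-ooo-o--
-oooo-oo-oo
oo--ooooooo
-oo-o------
-ooo-oooooo
oo-ooo----o

11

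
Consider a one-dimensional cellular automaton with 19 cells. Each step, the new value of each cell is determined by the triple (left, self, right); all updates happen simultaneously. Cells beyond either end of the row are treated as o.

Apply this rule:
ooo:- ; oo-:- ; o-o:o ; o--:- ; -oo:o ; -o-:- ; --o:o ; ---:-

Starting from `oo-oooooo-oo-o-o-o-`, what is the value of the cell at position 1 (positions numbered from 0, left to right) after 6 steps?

--oo-----oo-o-o-o-o
-oo-----oo-o-o-o-oo
oo-----oo-o-o-o-oo-
------oo-o-o-o-oo-o
-----oo-o-o-o-oo-oo
----oo-o-o-o-oo-oo-
position 1 holds -

-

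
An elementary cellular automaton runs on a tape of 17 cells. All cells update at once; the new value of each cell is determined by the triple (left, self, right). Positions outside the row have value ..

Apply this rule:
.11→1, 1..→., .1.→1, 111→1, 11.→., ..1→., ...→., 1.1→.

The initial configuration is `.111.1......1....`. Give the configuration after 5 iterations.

.1...1......1....

.11..1......1....
.1...1......1....
.1...1......1....  (fixed point — unchanged through iteration 5)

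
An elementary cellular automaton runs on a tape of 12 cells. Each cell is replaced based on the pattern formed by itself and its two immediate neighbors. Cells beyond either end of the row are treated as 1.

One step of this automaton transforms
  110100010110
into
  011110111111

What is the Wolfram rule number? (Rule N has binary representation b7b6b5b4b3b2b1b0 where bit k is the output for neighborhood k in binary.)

126

position 0: 111 → 0  (bit 7 = 0)
position 1: 110 → 1  (bit 6 = 1)
position 2: 101 → 1  (bit 5 = 1)
position 4: 100 → 1  (bit 4 = 1)
position 9: 011 → 1  (bit 3 = 1)
position 3: 010 → 1  (bit 2 = 1)
position 6: 001 → 1  (bit 1 = 1)
position 5: 000 → 0  (bit 0 = 0)
bits b7..b0 = 01111110 = 126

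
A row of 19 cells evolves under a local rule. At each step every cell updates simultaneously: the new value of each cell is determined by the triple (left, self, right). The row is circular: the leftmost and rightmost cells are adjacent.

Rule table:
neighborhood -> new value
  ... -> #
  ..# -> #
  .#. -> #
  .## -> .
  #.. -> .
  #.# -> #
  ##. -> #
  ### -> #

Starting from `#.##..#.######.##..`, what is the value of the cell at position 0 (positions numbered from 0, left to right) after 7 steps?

##.#.###.######.#.#
#####.###.########.
.#####.###.########
#.#####.###.#######
##.#####.###.######
###.#####.###.#####
####.#####.###.####
position 0 holds #

#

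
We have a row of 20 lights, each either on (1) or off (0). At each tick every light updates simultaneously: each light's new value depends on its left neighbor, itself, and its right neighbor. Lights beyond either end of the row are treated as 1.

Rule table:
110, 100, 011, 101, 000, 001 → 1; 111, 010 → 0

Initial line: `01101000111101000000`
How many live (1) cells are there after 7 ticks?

11110111100110111111
00011100111111100000
11110111100000111111
00011100111111100000  (repeats tick 2; period 2)
tick 7: 11110111100000111111
count of 1: 14

14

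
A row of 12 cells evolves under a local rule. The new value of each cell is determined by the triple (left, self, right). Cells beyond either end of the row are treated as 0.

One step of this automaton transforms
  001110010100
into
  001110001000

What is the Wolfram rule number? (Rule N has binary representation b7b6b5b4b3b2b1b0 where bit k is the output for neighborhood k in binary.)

position 3: 111 → 1  (bit 7 = 1)
position 4: 110 → 1  (bit 6 = 1)
position 8: 101 → 1  (bit 5 = 1)
position 5: 100 → 0  (bit 4 = 0)
position 2: 011 → 1  (bit 3 = 1)
position 7: 010 → 0  (bit 2 = 0)
position 1: 001 → 0  (bit 1 = 0)
position 0: 000 → 0  (bit 0 = 0)
bits b7..b0 = 11101000 = 232

232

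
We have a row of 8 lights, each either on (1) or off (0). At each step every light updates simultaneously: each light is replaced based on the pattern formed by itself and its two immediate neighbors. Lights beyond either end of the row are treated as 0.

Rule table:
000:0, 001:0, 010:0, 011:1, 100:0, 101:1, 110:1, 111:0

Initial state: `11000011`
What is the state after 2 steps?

step 1: 11000011  (fixed point — unchanged through step 2)

11000011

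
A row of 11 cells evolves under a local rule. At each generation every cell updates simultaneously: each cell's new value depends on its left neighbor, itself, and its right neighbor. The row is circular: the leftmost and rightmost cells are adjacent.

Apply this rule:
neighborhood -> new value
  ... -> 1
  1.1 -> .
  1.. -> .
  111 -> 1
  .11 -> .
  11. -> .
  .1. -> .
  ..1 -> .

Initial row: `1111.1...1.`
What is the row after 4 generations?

....11...11

.11....1...
....11...11
.11....1...  (repeats generation 1; period 2)
generation 4: ....11...11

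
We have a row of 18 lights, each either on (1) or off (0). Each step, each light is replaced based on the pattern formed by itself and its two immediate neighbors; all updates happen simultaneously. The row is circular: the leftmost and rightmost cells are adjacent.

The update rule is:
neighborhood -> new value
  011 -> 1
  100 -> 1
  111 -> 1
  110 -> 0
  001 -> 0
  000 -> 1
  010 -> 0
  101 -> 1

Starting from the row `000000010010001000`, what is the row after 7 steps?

111111001001100111
111110100101010111
111101010010101111
111010101001011111
110101010100111111
101010101010111111
010101010101111111

010101010101111111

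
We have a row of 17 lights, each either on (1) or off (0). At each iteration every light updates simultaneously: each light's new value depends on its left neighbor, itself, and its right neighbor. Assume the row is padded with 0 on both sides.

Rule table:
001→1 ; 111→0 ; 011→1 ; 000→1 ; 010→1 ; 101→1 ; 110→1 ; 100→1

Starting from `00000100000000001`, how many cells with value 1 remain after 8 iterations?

iteration 1: 11111111111111111
iteration 2: 10000000000000001
iteration 3: 11111111111111111  (repeats iteration 1; period 2)
iteration 8: 10000000000000001
count of 1: 2

2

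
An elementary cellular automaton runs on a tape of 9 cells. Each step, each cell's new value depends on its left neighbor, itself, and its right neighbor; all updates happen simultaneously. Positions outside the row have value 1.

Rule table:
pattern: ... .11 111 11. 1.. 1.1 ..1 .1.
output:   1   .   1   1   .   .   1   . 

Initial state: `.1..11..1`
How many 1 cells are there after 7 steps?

3

...1.1.1.
.11......
..1.11111
.1...1111
...11.111
.11.1..11
..1...1.1
count of 1: 3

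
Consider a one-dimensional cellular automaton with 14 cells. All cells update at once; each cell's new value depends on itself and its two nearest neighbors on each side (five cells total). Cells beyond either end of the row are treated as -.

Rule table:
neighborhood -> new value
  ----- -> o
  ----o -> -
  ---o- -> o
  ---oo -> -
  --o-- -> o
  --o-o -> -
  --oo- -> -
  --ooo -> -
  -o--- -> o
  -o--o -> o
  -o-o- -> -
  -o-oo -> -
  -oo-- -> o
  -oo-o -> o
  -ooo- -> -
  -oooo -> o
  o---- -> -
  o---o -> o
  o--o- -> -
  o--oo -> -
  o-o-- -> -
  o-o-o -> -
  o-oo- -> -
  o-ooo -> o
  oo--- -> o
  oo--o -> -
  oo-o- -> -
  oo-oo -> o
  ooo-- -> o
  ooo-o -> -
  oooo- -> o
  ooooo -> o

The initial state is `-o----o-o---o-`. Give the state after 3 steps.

-ooo---o---ooo

ooo--o---ooooo
--o--ooo--oooo
-ooo---o---ooo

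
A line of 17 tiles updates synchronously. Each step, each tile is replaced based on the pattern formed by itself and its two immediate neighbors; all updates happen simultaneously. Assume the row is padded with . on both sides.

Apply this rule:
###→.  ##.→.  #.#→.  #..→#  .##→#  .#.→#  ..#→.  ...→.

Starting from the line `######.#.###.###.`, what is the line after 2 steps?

#......#.#...#..#
##.....#.##..##.#

##.....#.##..##.#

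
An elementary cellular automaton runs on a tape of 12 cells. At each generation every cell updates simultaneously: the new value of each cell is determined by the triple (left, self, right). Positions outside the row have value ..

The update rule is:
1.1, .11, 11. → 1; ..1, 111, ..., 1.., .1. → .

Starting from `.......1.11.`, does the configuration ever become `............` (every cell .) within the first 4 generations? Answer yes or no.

yes

generation 1: ........111.
generation 2: ........1.1.
generation 3: .........1..
generation 4: ............
all cells are . at generation 4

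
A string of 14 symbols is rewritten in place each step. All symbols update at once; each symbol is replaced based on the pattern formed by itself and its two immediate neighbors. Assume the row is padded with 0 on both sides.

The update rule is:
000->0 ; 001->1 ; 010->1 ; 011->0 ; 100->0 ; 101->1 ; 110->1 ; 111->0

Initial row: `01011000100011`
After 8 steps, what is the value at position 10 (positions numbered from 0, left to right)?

0

11101001100101
00111010101111
01001111110001
11010000010011
01110000110101
10010001011111
10110011100001
11010100100011
position 10 holds 0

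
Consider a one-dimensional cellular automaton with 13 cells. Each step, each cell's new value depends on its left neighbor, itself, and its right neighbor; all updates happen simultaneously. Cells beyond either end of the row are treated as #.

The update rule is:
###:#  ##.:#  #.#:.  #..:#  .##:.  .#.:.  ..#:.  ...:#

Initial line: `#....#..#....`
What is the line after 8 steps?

step 1: ####..#..###.
step 2: #####..#..##.
step 3: ######..#..#.
step 4: #######..#...
step 5: ########..##.
step 6: #########..#.
step 7: ##########...
step 8: ############.

############.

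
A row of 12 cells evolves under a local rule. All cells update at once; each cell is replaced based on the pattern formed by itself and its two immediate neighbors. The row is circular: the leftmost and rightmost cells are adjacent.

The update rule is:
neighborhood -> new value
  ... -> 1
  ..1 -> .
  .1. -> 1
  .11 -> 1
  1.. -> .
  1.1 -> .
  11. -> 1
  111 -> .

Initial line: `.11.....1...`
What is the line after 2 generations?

.11.111.1.11
.11.1.1.1.11

.11.1.1.1.11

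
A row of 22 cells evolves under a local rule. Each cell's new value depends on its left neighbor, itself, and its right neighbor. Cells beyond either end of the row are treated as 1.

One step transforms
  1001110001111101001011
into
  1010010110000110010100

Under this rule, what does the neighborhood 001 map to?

At position 2 the neighborhood is 001; the next row has 1 there.

1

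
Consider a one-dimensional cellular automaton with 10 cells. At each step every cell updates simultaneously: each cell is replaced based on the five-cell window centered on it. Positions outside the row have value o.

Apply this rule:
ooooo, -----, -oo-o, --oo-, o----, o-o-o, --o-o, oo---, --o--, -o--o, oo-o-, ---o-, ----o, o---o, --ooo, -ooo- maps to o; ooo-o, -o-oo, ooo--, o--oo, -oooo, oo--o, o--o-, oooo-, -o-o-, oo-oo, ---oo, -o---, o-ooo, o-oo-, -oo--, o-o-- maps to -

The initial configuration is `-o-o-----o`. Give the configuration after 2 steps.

--oo-oo---

oo---ooo-o
--oo-oo---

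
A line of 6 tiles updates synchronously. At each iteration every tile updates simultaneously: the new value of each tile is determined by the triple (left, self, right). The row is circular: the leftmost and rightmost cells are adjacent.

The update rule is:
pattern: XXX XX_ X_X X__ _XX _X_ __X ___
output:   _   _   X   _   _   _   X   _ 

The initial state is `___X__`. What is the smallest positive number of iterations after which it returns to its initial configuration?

6

iteration 1: __X___
iteration 2: _X____
iteration 3: X_____
iteration 4: _____X
iteration 5: ____X_
iteration 6: ___X__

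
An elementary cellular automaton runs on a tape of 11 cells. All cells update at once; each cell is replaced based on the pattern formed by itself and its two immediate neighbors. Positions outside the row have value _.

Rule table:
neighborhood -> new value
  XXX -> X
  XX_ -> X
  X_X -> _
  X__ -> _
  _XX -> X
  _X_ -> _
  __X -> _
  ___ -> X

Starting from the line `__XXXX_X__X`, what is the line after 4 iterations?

__XXXX_XXXX

X_XXXX_____
__XXXX_XXXX
X_XXXX_XXXX
__XXXX_XXXX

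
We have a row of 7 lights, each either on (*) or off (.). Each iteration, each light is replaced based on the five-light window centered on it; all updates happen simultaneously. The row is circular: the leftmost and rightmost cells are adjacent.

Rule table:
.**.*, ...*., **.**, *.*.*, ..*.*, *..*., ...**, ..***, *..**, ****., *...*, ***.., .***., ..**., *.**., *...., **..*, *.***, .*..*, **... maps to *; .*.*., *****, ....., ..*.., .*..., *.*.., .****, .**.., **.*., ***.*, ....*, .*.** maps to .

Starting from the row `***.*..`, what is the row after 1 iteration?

**...**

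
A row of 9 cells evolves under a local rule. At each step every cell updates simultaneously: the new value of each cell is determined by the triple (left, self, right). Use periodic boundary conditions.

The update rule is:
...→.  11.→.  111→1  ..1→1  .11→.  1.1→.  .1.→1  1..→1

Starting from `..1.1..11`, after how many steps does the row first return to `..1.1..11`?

7

step 1: 111.111..
step 2: .1...1.11
step 3: .11.11...
step 4: 1.....1..
step 5: 11...1111
step 6: 1.1.1.111
step 7: ..1.1..11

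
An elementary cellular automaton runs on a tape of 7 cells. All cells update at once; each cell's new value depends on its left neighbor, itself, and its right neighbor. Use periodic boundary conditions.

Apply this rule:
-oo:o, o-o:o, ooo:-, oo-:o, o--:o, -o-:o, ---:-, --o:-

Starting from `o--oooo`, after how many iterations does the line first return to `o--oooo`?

14

oo-o---
ooooo--
o---oo-
oo--ooo
-oo-o--
-ooooo-
-o---oo
ooo--oo
--oo-o-
--ooooo
o-o---o
oooo--o
---oo-o
o--oooo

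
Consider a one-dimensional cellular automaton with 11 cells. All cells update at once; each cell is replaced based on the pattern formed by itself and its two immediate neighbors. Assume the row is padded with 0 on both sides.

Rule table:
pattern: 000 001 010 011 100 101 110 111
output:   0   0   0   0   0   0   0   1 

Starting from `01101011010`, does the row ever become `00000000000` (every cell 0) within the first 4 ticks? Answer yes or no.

tick 1: 00000000000
all cells are 0 at tick 1

yes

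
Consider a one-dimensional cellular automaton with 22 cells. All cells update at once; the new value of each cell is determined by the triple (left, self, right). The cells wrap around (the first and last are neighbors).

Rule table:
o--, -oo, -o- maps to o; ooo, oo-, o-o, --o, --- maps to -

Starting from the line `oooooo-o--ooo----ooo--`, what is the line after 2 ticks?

oo-----o--oo-oo--oo-o-

o------oo-o--o---o--o-
oo-----o--oo-oo--oo-o-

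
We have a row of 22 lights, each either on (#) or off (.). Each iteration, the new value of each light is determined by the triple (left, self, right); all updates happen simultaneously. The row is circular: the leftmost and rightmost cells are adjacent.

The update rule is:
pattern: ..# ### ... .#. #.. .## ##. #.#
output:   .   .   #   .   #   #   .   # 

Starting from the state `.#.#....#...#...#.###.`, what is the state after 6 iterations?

..#.###..##..##..##..#
#..##..#.#.#.#.#.#.#..
.#.#.#..#.#.#.#.#.#.#.
..#.#.#..#.#.#.#.#.#.#
#..#.#.#..#.#.#.#.#.#.
.#..#.#.#..#.#.#.#.#.#

.#..#.#.#..#.#.#.#.#.#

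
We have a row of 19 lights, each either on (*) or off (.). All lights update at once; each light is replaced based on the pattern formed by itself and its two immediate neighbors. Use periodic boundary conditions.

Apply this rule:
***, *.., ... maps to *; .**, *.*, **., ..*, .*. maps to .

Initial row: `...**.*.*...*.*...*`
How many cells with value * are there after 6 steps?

**.......**....**..
..******...***...*.
*..****.**..*.**..*
.*..**....*.....*..
..*...***..****..**
*..**..*.*..**.*...
count of *: 8

8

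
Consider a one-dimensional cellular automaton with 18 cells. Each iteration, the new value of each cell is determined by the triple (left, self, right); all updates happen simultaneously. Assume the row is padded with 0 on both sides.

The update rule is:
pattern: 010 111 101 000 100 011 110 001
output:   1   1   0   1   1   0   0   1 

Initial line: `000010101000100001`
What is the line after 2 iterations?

011100100111111110

iteration 1: 111110101111111111
iteration 2: 011100100111111110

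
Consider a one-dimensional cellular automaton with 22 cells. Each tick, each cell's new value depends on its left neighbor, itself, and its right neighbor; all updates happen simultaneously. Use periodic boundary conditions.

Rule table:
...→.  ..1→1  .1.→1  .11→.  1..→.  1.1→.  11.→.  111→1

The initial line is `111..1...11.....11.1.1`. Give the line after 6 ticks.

11.11.....11..11..11..

tick 1: 11..11..1......1...1..
tick 2: ...1...11.....11..11.1
tick 3: ..11..1......1...1...1
tick 4: .1...11.....11..11..11
tick 5: .1..1......1...1...1..
tick 6: 11.11.....11..11..11..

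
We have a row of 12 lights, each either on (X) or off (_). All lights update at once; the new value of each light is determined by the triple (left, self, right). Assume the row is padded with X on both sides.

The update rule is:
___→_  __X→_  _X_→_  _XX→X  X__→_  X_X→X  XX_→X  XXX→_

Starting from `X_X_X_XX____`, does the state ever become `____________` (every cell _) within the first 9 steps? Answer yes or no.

XX_X_XXX____
_XX_XX_X____
XXXXXXX_____
______X_____
____________
all cells are _ at step 5

yes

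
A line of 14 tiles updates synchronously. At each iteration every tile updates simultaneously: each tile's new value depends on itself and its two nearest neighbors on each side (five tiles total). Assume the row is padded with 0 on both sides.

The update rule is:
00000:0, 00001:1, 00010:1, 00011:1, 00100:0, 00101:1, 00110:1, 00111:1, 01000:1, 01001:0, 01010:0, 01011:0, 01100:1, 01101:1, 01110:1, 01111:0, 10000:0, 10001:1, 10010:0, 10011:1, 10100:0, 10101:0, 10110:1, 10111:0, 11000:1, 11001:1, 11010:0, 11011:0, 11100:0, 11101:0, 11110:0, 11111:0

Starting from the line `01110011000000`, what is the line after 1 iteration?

11101111100000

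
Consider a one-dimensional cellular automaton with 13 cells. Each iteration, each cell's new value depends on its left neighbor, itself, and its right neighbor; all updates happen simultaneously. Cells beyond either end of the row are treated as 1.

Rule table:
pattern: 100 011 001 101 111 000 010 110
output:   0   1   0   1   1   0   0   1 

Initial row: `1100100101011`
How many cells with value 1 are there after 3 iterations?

1100000010111
1100000001111
1100000001111
count of 1: 6

6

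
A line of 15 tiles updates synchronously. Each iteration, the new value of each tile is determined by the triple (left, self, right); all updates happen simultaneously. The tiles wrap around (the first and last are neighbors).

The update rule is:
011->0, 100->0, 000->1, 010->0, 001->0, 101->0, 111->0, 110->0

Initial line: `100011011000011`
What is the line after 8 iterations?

001000000011000
100011111000011
001000000011000  (repeats iteration 1; period 2)
iteration 8: 100011111000011

100011111000011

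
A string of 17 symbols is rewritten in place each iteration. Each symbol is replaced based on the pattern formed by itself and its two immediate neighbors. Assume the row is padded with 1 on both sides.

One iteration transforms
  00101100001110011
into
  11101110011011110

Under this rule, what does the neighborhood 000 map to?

0

At position 7 the neighborhood is 000; the next row has 0 there.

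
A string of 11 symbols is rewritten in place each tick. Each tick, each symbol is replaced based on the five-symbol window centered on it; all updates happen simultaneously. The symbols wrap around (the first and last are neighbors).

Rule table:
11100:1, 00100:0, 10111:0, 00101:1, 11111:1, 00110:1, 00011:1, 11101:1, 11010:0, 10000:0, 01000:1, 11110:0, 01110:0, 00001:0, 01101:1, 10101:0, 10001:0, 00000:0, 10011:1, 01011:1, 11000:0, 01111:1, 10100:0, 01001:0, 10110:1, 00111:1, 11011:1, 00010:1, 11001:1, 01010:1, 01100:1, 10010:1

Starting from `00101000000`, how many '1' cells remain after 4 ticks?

01110100000
11010010000
11000101001
01001110011
count of 1: 6

6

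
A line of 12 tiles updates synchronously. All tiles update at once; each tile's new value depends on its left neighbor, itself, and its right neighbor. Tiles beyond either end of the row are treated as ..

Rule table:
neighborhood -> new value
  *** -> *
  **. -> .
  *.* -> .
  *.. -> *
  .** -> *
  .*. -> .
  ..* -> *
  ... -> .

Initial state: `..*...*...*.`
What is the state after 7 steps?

.*...*......

step 1: .*.*.*.*.*.*
step 2: *...........
step 3: .*..........
step 4: *.*.........
step 5: ...*........
step 6: ..*.*.......
step 7: .*...*......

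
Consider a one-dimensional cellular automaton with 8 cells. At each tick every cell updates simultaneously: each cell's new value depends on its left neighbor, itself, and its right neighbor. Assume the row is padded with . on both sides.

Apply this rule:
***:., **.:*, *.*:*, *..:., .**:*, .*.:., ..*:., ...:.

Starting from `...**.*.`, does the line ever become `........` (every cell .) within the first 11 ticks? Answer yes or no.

tick 1: ...***..
tick 2: ...*.*..
tick 3: ....*...
tick 4: ........
all cells are . at tick 4

yes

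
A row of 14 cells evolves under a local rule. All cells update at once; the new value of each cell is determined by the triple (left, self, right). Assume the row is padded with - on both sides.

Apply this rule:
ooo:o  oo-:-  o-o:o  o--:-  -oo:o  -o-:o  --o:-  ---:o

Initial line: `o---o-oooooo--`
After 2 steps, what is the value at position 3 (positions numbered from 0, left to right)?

o

o-o-ooooooo--o
oooooooooo---o
position 3 holds o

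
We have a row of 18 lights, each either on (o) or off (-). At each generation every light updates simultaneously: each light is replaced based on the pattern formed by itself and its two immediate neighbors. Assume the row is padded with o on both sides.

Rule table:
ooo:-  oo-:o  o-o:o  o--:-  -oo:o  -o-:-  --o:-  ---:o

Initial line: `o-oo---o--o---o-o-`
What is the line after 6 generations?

--oo-oo--ooo------

oooo-o------o--o-o
---oo--oooo-----oo
-o-oo--o--o-ooo-o-
o-ooo------oo-oo-o
ooo-o-oooo-ooooooo
--oo-oo--ooo------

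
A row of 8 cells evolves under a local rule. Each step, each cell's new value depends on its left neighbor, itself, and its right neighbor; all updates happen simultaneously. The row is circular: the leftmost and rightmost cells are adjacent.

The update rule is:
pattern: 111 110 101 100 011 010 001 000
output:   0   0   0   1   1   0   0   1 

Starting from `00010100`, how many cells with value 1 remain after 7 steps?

step 1: 11000011
step 2: 00111010
step 3: 10100001
step 4: 00011101
step 5: 11010000
step 6: 10001110
step 7: 01101000
count of 1: 3

3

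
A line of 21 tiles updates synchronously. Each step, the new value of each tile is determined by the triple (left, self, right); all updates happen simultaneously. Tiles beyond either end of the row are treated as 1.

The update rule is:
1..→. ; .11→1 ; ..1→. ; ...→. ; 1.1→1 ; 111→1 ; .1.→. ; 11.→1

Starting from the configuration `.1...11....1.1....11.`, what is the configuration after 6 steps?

1....11.....1.....111
1....11...........111
1....11...........111  (fixed point — unchanged through step 6)

1....11...........111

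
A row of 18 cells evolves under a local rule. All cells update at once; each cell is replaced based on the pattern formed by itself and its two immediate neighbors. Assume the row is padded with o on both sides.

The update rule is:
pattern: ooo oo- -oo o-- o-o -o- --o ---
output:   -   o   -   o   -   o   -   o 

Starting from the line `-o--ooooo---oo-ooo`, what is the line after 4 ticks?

tick 1: -oo-----ooo--o----
tick 2: --ooooo---oo-oooo-
tick 3: o-----ooo--o----o-
tick 4: ooooo---oo-oooo-o-

ooooo---oo-oooo-o-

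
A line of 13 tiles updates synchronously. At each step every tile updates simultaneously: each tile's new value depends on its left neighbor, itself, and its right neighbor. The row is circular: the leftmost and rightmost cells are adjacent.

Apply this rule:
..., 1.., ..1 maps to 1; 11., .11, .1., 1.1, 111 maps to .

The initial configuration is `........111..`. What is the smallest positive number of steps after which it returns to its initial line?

step 1: 11111111...11
step 2: ........111..

2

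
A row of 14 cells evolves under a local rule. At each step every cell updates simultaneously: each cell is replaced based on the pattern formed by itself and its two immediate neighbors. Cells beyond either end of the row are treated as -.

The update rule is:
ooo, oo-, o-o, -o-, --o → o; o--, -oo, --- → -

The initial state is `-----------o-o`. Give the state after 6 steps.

step 1: ----------oooo
step 2: ---------o-ooo
step 3: --------ooo-oo
step 4: -------o-ooo-o
step 5: ------ooo-oooo
step 6: -----o-ooo-ooo

-----o-ooo-ooo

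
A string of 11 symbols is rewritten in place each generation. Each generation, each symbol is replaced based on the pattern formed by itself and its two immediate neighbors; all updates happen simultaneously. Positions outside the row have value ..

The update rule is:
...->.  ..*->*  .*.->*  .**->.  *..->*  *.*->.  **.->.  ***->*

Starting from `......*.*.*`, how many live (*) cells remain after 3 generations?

generation 1: .....**.*.*
generation 2: ....*...*.*
generation 3: ...***.**.*
count of *: 6

6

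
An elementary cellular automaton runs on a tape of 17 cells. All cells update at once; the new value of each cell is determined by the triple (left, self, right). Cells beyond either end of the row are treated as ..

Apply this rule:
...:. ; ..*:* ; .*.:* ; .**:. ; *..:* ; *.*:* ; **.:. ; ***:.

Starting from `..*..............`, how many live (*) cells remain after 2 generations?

2

generation 1: .***.............
generation 2: *...*............
count of *: 2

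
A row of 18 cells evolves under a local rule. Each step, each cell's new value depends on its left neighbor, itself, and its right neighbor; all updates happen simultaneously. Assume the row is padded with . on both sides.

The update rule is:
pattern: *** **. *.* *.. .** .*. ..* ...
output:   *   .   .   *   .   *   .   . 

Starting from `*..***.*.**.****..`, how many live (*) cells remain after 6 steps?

4

step 1: **..*..*.....**.*.
step 2: ..*.**.**.......**
step 3: ..*......*........
step 4: ..**.....**.......
step 5: ....*......*......
step 6: ....**.....**.....
count of *: 4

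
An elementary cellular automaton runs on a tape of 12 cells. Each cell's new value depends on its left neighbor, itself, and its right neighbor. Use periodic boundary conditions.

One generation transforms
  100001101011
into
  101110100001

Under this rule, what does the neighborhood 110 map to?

At position 0 the neighborhood is 110; the next row has 1 there.

1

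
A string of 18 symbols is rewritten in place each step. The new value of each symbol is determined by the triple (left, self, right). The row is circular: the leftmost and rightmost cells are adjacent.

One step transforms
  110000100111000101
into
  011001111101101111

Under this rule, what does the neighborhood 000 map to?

At position 3 the neighborhood is 000; the next row has 0 there.

0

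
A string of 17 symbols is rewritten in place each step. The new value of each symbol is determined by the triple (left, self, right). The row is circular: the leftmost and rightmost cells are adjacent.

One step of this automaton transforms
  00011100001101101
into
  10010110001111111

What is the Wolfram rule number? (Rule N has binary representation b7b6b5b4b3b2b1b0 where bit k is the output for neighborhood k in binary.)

position 4: 111 → 0  (bit 7 = 0)
position 5: 110 → 1  (bit 6 = 1)
position 12: 101 → 1  (bit 5 = 1)
position 0: 100 → 1  (bit 4 = 1)
position 3: 011 → 1  (bit 3 = 1)
position 16: 010 → 1  (bit 2 = 1)
position 2: 001 → 0  (bit 1 = 0)
position 1: 000 → 0  (bit 0 = 0)
bits b7..b0 = 01111100 = 124

124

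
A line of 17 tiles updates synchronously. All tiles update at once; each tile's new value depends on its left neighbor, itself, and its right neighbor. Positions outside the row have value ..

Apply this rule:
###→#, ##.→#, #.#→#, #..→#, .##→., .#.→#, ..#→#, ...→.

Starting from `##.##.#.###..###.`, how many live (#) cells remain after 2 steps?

.##.####.####.###
#.##.####.####.##
count of #: 13

13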